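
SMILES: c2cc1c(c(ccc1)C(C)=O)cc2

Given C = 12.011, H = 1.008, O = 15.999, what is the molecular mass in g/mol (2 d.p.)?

Molecular formula: C12H10O.
M = 12×12.011 + 10×1.008 + 1×15.999 = 170.21 g/mol.

170.21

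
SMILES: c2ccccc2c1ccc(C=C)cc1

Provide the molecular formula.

Heavy atoms from the SMILES: 14 C.
Implicit hydrogens by atom environment:
  9 × C (aromatic): 1 H each → 9
  3 × C (aromatic): no H
  1 × C: 2 H
  1 × C: 1 H
  Total hydrogens = 12.
Molecular formula: C14H12

C14H12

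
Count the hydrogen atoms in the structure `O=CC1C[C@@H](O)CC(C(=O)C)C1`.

14

Hydrogens are implicit in SMILES; fill each atom to its normal valence:
  4 × C: 1 H each → 4
  3 × C: 2 H each → 6
  2 × O: no H
  1 × C: 3 H
  1 × C: no H
  1 × O: 1 H
  Total hydrogens = 14.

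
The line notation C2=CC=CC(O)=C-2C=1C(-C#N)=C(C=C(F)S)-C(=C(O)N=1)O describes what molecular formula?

C14H9FN2O3S

Heavy atoms from the SMILES: 14 C, 1 F, 2 N, 3 O, 1 S.
Implicit hydrogens by atom environment:
  7 × C (aromatic): no H
  4 × C (aromatic): 1 H each → 4
  3 × O: 1 H each → 3
  2 × C: no H
  1 × C: 1 H
  1 × F: no H
  1 × N (aromatic): no H
  1 × N: no H
  1 × S: 1 H
  Total hydrogens = 9.
Molecular formula: C14H9FN2O3S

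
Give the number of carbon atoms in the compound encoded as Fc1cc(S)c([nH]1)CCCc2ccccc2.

The symbol for carbon appears 13 times in the SMILES. Lowercase c denotes aromatic carbon and counts toward C.

13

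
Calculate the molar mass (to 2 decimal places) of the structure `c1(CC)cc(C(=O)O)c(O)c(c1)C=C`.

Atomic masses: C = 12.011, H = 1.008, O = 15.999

192.21

Molecular formula: C11H12O3.
M = 11×12.011 + 12×1.008 + 3×15.999 = 192.21 g/mol.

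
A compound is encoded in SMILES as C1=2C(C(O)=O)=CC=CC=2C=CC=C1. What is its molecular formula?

Heavy atoms from the SMILES: 11 C, 2 O.
Implicit hydrogens by atom environment:
  7 × C (aromatic): 1 H each → 7
  3 × C (aromatic): no H
  1 × C: no H
  1 × O: 1 H
  1 × O: no H
  Total hydrogens = 8.
Molecular formula: C11H8O2

C11H8O2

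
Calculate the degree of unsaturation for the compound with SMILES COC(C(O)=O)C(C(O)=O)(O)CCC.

Molecular formula from the SMILES: C8H14O6.
DoU = (2C + 2 + N − H − X)/2 = (2·8 + 2 + 0 − 14 − 0)/2 = 4/2 = 2.
(Structurally: 0 ring(s) + 2 π bond(s) = 2.)

2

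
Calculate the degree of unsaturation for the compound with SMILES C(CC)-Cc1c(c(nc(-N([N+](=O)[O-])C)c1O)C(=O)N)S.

6

Molecular formula from the SMILES: C11H16N4O4S.
DoU = (2C + 2 + N − H − X)/2 = (2·11 + 2 + 4 − 16 − 0)/2 = 12/2 = 6.
(Structurally: 1 ring(s) + 5 π bond(s) = 6.)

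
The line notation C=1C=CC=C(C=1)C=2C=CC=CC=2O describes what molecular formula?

Heavy atoms from the SMILES: 12 C, 1 O.
Implicit hydrogens by atom environment:
  9 × C (aromatic): 1 H each → 9
  3 × C (aromatic): no H
  1 × O: 1 H
  Total hydrogens = 10.
Molecular formula: C12H10O

C12H10O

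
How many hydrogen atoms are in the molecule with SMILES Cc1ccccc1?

Hydrogens are implicit in SMILES; fill each atom to its normal valence:
  5 × C (aromatic): 1 H each → 5
  1 × C: 3 H
  1 × C (aromatic): no H
  Total hydrogens = 8.

8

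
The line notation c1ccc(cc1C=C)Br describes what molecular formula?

Heavy atoms from the SMILES: 1 Br, 8 C.
Implicit hydrogens by atom environment:
  4 × C (aromatic): 1 H each → 4
  2 × C (aromatic): no H
  1 × Br: no H
  1 × C: 2 H
  1 × C: 1 H
  Total hydrogens = 7.
Molecular formula: C8H7Br

C8H7Br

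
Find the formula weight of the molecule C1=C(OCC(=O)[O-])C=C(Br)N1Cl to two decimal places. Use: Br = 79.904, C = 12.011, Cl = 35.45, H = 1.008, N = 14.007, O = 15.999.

253.46

Molecular formula: C6H4BrClNO3-.
M = 1×79.904 + 6×12.011 + 1×35.45 + 4×1.008 + 1×14.007 + 3×15.999 = 253.46 g/mol.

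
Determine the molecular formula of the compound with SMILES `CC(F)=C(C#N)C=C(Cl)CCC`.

C9H11ClFN

Heavy atoms from the SMILES: 9 C, 1 Cl, 1 F, 1 N.
Implicit hydrogens by atom environment:
  4 × C: no H
  2 × C: 3 H each → 6
  2 × C: 2 H each → 4
  1 × C: 1 H
  1 × Cl: no H
  1 × F: no H
  1 × N: no H
  Total hydrogens = 11.
Molecular formula: C9H11ClFN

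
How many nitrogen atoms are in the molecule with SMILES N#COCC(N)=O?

2

The symbol for nitrogen appears 2 times in the SMILES.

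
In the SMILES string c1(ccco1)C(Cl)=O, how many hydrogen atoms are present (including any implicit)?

3

Hydrogens are implicit in SMILES; fill each atom to its normal valence:
  3 × C (aromatic): 1 H each → 3
  1 × C (aromatic): no H
  1 × C: no H
  1 × Cl: no H
  1 × O (aromatic): no H
  1 × O: no H
  Total hydrogens = 3.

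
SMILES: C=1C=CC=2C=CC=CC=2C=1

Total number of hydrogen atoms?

Hydrogens are implicit in SMILES; fill each atom to its normal valence:
  8 × C (aromatic): 1 H each → 8
  2 × C (aromatic): no H
  Total hydrogens = 8.

8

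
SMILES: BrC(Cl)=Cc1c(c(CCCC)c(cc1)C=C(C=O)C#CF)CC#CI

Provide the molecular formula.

Heavy atoms from the SMILES: 1 Br, 20 C, 1 Cl, 1 F, 1 I, 1 O.
Implicit hydrogens by atom environment:
  6 × C: no H
  4 × C: 2 H each → 8
  4 × C (aromatic): no H
  3 × C: 1 H each → 3
  2 × C (aromatic): 1 H each → 2
  1 × Br: no H
  1 × C: 3 H
  1 × Cl: no H
  1 × F: no H
  1 × I: no H
  1 × O: no H
  Total hydrogens = 16.
Molecular formula: C20H16BrClFIO

C20H16BrClFIO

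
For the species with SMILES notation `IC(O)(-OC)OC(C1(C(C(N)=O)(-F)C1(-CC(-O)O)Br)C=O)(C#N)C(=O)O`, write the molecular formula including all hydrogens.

C12H13BrFIN2O9

Heavy atoms from the SMILES: 1 Br, 12 C, 1 F, 1 I, 2 N, 9 O.
Implicit hydrogens by atom environment:
  8 × C: no H
  5 × O: no H
  4 × O: 1 H each → 4
  2 × C: 1 H each → 2
  1 × Br: no H
  1 × C: 3 H
  1 × C: 2 H
  1 × F: no H
  1 × I: no H
  1 × N: 2 H
  1 × N: no H
  Total hydrogens = 13.
Molecular formula: C12H13BrFIN2O9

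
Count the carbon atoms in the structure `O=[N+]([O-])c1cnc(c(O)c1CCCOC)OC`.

The symbol for carbon appears 10 times in the SMILES. Lowercase c denotes aromatic carbon and counts toward C.

10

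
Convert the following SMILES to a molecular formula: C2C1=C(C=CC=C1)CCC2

C10H12

Heavy atoms from the SMILES: 10 C.
Implicit hydrogens by atom environment:
  4 × C: 2 H each → 8
  4 × C (aromatic): 1 H each → 4
  2 × C (aromatic): no H
  Total hydrogens = 12.
Molecular formula: C10H12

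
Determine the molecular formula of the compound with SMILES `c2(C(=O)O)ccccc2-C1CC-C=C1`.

Heavy atoms from the SMILES: 12 C, 2 O.
Implicit hydrogens by atom environment:
  4 × C (aromatic): 1 H each → 4
  3 × C: 1 H each → 3
  2 × C: 2 H each → 4
  2 × C (aromatic): no H
  1 × C: no H
  1 × O: 1 H
  1 × O: no H
  Total hydrogens = 12.
Molecular formula: C12H12O2

C12H12O2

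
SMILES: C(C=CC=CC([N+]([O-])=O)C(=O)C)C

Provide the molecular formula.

C9H13NO3

Heavy atoms from the SMILES: 9 C, 1 N, 3 O.
Implicit hydrogens by atom environment:
  5 × C: 1 H each → 5
  2 × C: 3 H each → 6
  2 × O: no H
  1 × C: 2 H
  1 × C: no H
  1 × N (charge +1): no H
  1 × O (charge -1): no H
  Total hydrogens = 13.
Molecular formula: C9H13NO3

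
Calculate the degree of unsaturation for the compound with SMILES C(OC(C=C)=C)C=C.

Molecular formula from the SMILES: C7H10O.
DoU = (2C + 2 + N − H − X)/2 = (2·7 + 2 + 0 − 10 − 0)/2 = 6/2 = 3.
(Structurally: 0 ring(s) + 3 π bond(s) = 3.)

3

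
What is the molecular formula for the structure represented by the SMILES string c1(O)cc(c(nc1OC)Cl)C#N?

C7H5ClN2O2

Heavy atoms from the SMILES: 7 C, 1 Cl, 2 N, 2 O.
Implicit hydrogens by atom environment:
  4 × C (aromatic): no H
  1 × C: 3 H
  1 × C (aromatic): 1 H
  1 × C: no H
  1 × Cl: no H
  1 × N (aromatic): no H
  1 × N: no H
  1 × O: 1 H
  1 × O: no H
  Total hydrogens = 5.
Molecular formula: C7H5ClN2O2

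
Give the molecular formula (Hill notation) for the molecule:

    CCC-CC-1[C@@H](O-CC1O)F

C8H15FO2

Heavy atoms from the SMILES: 8 C, 1 F, 2 O.
Implicit hydrogens by atom environment:
  4 × C: 2 H each → 8
  3 × C: 1 H each → 3
  1 × C: 3 H
  1 × F: no H
  1 × O: 1 H
  1 × O: no H
  Total hydrogens = 15.
Molecular formula: C8H15FO2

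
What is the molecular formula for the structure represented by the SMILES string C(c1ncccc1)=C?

C7H7N

Heavy atoms from the SMILES: 7 C, 1 N.
Implicit hydrogens by atom environment:
  4 × C (aromatic): 1 H each → 4
  1 × C: 2 H
  1 × C: 1 H
  1 × C (aromatic): no H
  1 × N (aromatic): no H
  Total hydrogens = 7.
Molecular formula: C7H7N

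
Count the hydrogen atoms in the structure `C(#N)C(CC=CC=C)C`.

11

Hydrogens are implicit in SMILES; fill each atom to its normal valence:
  4 × C: 1 H each → 4
  2 × C: 2 H each → 4
  1 × C: 3 H
  1 × C: no H
  1 × N: no H
  Total hydrogens = 11.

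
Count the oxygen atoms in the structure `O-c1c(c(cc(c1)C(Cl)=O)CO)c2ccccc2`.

The symbol for oxygen appears 3 times in the SMILES.

3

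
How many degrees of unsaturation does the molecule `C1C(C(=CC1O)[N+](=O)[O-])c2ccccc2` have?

7

Molecular formula from the SMILES: C11H11NO3.
DoU = (2C + 2 + N − H − X)/2 = (2·11 + 2 + 1 − 11 − 0)/2 = 14/2 = 7.
(Structurally: 2 ring(s) + 5 π bond(s) = 7.)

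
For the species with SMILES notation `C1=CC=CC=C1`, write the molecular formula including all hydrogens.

Heavy atoms from the SMILES: 6 C.
Implicit hydrogens by atom environment:
  6 × C (aromatic): 1 H each → 6
  Total hydrogens = 6.
Molecular formula: C6H6

C6H6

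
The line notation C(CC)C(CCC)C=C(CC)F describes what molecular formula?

Heavy atoms from the SMILES: 11 C, 1 F.
Implicit hydrogens by atom environment:
  5 × C: 2 H each → 10
  3 × C: 3 H each → 9
  2 × C: 1 H each → 2
  1 × C: no H
  1 × F: no H
  Total hydrogens = 21.
Molecular formula: C11H21F

C11H21F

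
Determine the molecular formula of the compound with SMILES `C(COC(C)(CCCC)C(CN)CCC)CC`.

Heavy atoms from the SMILES: 15 C, 1 N, 1 O.
Implicit hydrogens by atom environment:
  9 × C: 2 H each → 18
  4 × C: 3 H each → 12
  1 × C: 1 H
  1 × C: no H
  1 × N: 2 H
  1 × O: no H
  Total hydrogens = 33.
Molecular formula: C15H33NO

C15H33NO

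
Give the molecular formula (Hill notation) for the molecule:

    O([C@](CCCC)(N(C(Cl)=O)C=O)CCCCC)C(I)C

Heavy atoms from the SMILES: 14 C, 1 Cl, 1 I, 1 N, 3 O.
Implicit hydrogens by atom environment:
  7 × C: 2 H each → 14
  3 × C: 3 H each → 9
  3 × O: no H
  2 × C: 1 H each → 2
  2 × C: no H
  1 × Cl: no H
  1 × I: no H
  1 × N: no H
  Total hydrogens = 25.
Molecular formula: C14H25ClINO3

C14H25ClINO3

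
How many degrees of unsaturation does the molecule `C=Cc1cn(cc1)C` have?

Molecular formula from the SMILES: C7H9N.
DoU = (2C + 2 + N − H − X)/2 = (2·7 + 2 + 1 − 9 − 0)/2 = 8/2 = 4.
(Structurally: 1 ring(s) + 3 π bond(s) = 4.)

4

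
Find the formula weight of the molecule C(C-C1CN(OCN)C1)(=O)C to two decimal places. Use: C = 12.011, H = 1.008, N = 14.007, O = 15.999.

Molecular formula: C7H14N2O2.
M = 7×12.011 + 14×1.008 + 2×14.007 + 2×15.999 = 158.20 g/mol.

158.20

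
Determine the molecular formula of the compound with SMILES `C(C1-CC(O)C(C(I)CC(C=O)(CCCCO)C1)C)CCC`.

C18H33IO3

Heavy atoms from the SMILES: 18 C, 1 I, 3 O.
Implicit hydrogens by atom environment:
  10 × C: 2 H each → 20
  5 × C: 1 H each → 5
  2 × C: 3 H each → 6
  2 × O: 1 H each → 2
  1 × C: no H
  1 × I: no H
  1 × O: no H
  Total hydrogens = 33.
Molecular formula: C18H33IO3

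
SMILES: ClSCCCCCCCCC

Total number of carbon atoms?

The symbol for carbon appears 9 times in the SMILES. (Cl is a single chlorine, not C + l.)

9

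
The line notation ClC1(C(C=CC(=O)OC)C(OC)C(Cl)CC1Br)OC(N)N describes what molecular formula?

Heavy atoms from the SMILES: 1 Br, 12 C, 2 Cl, 2 N, 4 O.
Implicit hydrogens by atom environment:
  7 × C: 1 H each → 7
  4 × O: no H
  2 × C: 3 H each → 6
  2 × C: no H
  2 × Cl: no H
  2 × N: 2 H each → 4
  1 × Br: no H
  1 × C: 2 H
  Total hydrogens = 19.
Molecular formula: C12H19BrCl2N2O4

C12H19BrCl2N2O4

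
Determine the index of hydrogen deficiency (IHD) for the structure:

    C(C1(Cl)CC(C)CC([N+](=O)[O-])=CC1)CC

3

Molecular formula from the SMILES: C11H18ClNO2.
DoU = (2C + 2 + N − H − X)/2 = (2·11 + 2 + 1 − 18 − 1)/2 = 6/2 = 3.
(Structurally: 1 ring(s) + 2 π bond(s) = 3.)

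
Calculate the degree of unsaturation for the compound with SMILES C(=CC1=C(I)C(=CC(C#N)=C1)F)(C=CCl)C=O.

9

Molecular formula from the SMILES: C12H6ClFINO.
DoU = (2C + 2 + N − H − X)/2 = (2·12 + 2 + 1 − 6 − 3)/2 = 18/2 = 9.
(Structurally: 1 ring(s) + 8 π bond(s) = 9.)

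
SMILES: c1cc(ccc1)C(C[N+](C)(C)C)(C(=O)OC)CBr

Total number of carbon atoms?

14

The symbol for carbon appears 14 times in the SMILES. Lowercase c denotes aromatic carbon and counts toward C.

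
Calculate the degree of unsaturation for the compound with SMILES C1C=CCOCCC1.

2

Molecular formula from the SMILES: C7H12O.
DoU = (2C + 2 + N − H − X)/2 = (2·7 + 2 + 0 − 12 − 0)/2 = 4/2 = 2.
(Structurally: 1 ring(s) + 1 π bond(s) = 2.)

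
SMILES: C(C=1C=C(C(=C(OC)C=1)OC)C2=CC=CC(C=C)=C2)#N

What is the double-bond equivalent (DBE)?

Molecular formula from the SMILES: C17H15NO2.
DoU = (2C + 2 + N − H − X)/2 = (2·17 + 2 + 1 − 15 − 0)/2 = 22/2 = 11.
(Structurally: 2 ring(s) + 9 π bond(s) = 11.)

11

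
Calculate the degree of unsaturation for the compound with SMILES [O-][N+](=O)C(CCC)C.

Molecular formula from the SMILES: C5H11NO2.
DoU = (2C + 2 + N − H − X)/2 = (2·5 + 2 + 1 − 11 − 0)/2 = 2/2 = 1.
(Structurally: 0 ring(s) + 1 π bond(s) = 1.)

1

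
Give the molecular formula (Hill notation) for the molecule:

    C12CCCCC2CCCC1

Heavy atoms from the SMILES: 10 C.
Implicit hydrogens by atom environment:
  8 × C: 2 H each → 16
  2 × C: 1 H each → 2
  Total hydrogens = 18.
Molecular formula: C10H18

C10H18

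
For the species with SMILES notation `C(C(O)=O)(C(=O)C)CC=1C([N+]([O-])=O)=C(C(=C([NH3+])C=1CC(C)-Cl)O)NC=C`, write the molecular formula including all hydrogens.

Heavy atoms from the SMILES: 16 C, 1 Cl, 3 N, 6 O.
Implicit hydrogens by atom environment:
  6 × C (aromatic): no H
  3 × C: 2 H each → 6
  3 × C: 1 H each → 3
  3 × O: no H
  2 × C: 3 H each → 6
  2 × C: no H
  2 × O: 1 H each → 2
  1 × Cl: no H
  1 × N (charge +1): 3 H
  1 × N: 1 H
  1 × N (charge +1): no H
  1 × O (charge -1): no H
  Total hydrogens = 21.
Net charge +1.
Molecular formula: C16H21ClN3O6+

C16H21ClN3O6+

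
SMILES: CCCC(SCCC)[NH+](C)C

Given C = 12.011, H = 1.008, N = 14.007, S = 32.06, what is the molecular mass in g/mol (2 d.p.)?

Molecular formula: C9H22NS+.
M = 9×12.011 + 22×1.008 + 1×14.007 + 1×32.06 = 176.34 g/mol.

176.34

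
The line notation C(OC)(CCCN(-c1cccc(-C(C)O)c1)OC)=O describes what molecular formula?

C14H21NO4

Heavy atoms from the SMILES: 14 C, 1 N, 4 O.
Implicit hydrogens by atom environment:
  4 × C (aromatic): 1 H each → 4
  3 × C: 3 H each → 9
  3 × C: 2 H each → 6
  3 × O: no H
  2 × C (aromatic): no H
  1 × C: 1 H
  1 × C: no H
  1 × N: no H
  1 × O: 1 H
  Total hydrogens = 21.
Molecular formula: C14H21NO4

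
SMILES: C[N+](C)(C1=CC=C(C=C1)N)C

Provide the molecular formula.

Heavy atoms from the SMILES: 9 C, 2 N.
Implicit hydrogens by atom environment:
  4 × C (aromatic): 1 H each → 4
  3 × C: 3 H each → 9
  2 × C (aromatic): no H
  1 × N: 2 H
  1 × N (charge +1): no H
  Total hydrogens = 15.
Net charge +1.
Molecular formula: C9H15N2+

C9H15N2+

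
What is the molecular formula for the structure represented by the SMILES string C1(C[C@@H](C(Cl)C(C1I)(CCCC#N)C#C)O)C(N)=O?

C13H16ClIN2O2

Heavy atoms from the SMILES: 13 C, 1 Cl, 1 I, 2 N, 2 O.
Implicit hydrogens by atom environment:
  5 × C: 1 H each → 5
  4 × C: 2 H each → 8
  4 × C: no H
  1 × Cl: no H
  1 × I: no H
  1 × N: 2 H
  1 × N: no H
  1 × O: 1 H
  1 × O: no H
  Total hydrogens = 16.
Molecular formula: C13H16ClIN2O2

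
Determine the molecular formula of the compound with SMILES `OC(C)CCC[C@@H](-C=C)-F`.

Heavy atoms from the SMILES: 8 C, 1 F, 1 O.
Implicit hydrogens by atom environment:
  4 × C: 2 H each → 8
  3 × C: 1 H each → 3
  1 × C: 3 H
  1 × F: no H
  1 × O: 1 H
  Total hydrogens = 15.
Molecular formula: C8H15FO

C8H15FO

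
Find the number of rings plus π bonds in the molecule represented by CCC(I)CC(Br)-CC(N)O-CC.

Molecular formula from the SMILES: C9H19BrINO.
DoU = (2C + 2 + N − H − X)/2 = (2·9 + 2 + 1 − 19 − 2)/2 = 0/2 = 0.
(Structurally: 0 ring(s) + 0 π bond(s) = 0.)

0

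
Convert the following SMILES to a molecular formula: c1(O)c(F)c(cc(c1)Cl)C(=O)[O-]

Heavy atoms from the SMILES: 7 C, 1 Cl, 1 F, 3 O.
Implicit hydrogens by atom environment:
  4 × C (aromatic): no H
  2 × C (aromatic): 1 H each → 2
  1 × C: no H
  1 × Cl: no H
  1 × F: no H
  1 × O: 1 H
  1 × O: no H
  1 × O (charge -1): no H
  Total hydrogens = 3.
Net charge -1.
Molecular formula: C7H3ClFO3-

C7H3ClFO3-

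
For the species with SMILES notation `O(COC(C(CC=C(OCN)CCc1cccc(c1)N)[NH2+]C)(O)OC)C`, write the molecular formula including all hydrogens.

Heavy atoms from the SMILES: 18 C, 3 N, 5 O.
Implicit hydrogens by atom environment:
  5 × C: 2 H each → 10
  4 × C (aromatic): 1 H each → 4
  4 × O: no H
  3 × C: 3 H each → 9
  2 × C: 1 H each → 2
  2 × C: no H
  2 × C (aromatic): no H
  2 × N: 2 H each → 4
  1 × N (charge +1): 2 H
  1 × O: 1 H
  Total hydrogens = 32.
Net charge +1.
Molecular formula: C18H32N3O5+

C18H32N3O5+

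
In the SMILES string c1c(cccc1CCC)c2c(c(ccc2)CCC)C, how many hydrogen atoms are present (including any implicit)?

24

Hydrogens are implicit in SMILES; fill each atom to its normal valence:
  7 × C (aromatic): 1 H each → 7
  5 × C (aromatic): no H
  4 × C: 2 H each → 8
  3 × C: 3 H each → 9
  Total hydrogens = 24.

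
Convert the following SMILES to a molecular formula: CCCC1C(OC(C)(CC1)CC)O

C11H22O2

Heavy atoms from the SMILES: 11 C, 2 O.
Implicit hydrogens by atom environment:
  5 × C: 2 H each → 10
  3 × C: 3 H each → 9
  2 × C: 1 H each → 2
  1 × C: no H
  1 × O: 1 H
  1 × O: no H
  Total hydrogens = 22.
Molecular formula: C11H22O2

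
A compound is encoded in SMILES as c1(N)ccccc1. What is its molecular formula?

Heavy atoms from the SMILES: 6 C, 1 N.
Implicit hydrogens by atom environment:
  5 × C (aromatic): 1 H each → 5
  1 × C (aromatic): no H
  1 × N: 2 H
  Total hydrogens = 7.
Molecular formula: C6H7N

C6H7N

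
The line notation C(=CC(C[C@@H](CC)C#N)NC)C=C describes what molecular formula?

Heavy atoms from the SMILES: 11 C, 2 N.
Implicit hydrogens by atom environment:
  5 × C: 1 H each → 5
  3 × C: 2 H each → 6
  2 × C: 3 H each → 6
  1 × C: no H
  1 × N: 1 H
  1 × N: no H
  Total hydrogens = 18.
Molecular formula: C11H18N2

C11H18N2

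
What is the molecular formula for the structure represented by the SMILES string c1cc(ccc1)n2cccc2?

Heavy atoms from the SMILES: 10 C, 1 N.
Implicit hydrogens by atom environment:
  9 × C (aromatic): 1 H each → 9
  1 × C (aromatic): no H
  1 × N (aromatic): no H
  Total hydrogens = 9.
Molecular formula: C10H9N

C10H9N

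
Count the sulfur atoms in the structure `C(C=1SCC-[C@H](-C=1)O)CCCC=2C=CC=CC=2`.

The symbol for sulfur appears 1 time in the SMILES.

1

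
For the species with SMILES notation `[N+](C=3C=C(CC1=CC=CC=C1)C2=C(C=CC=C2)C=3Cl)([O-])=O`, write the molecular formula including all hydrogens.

Heavy atoms from the SMILES: 17 C, 1 Cl, 1 N, 2 O.
Implicit hydrogens by atom environment:
  10 × C (aromatic): 1 H each → 10
  6 × C (aromatic): no H
  1 × C: 2 H
  1 × Cl: no H
  1 × N (charge +1): no H
  1 × O: no H
  1 × O (charge -1): no H
  Total hydrogens = 12.
Molecular formula: C17H12ClNO2

C17H12ClNO2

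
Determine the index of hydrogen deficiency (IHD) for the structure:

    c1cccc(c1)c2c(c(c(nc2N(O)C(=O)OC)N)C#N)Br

Molecular formula from the SMILES: C14H11BrN4O3.
DoU = (2C + 2 + N − H − X)/2 = (2·14 + 2 + 4 − 11 − 1)/2 = 22/2 = 11.
(Structurally: 2 ring(s) + 9 π bond(s) = 11.)

11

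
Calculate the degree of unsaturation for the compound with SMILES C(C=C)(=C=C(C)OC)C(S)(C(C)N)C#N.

Molecular formula from the SMILES: C11H16N2OS.
DoU = (2C + 2 + N − H − X)/2 = (2·11 + 2 + 2 − 16 − 0)/2 = 10/2 = 5.
(Structurally: 0 ring(s) + 5 π bond(s) = 5.)

5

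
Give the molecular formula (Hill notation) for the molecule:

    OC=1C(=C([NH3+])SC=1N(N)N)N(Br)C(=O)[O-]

C5H8BrN5O3S

Heavy atoms from the SMILES: 1 Br, 5 C, 5 N, 3 O, 1 S.
Implicit hydrogens by atom environment:
  4 × C (aromatic): no H
  2 × N: 2 H each → 4
  2 × N: no H
  1 × Br: no H
  1 × C: no H
  1 × N (charge +1): 3 H
  1 × O: 1 H
  1 × O: no H
  1 × O (charge -1): no H
  1 × S (aromatic): no H
  Total hydrogens = 8.
Molecular formula: C5H8BrN5O3S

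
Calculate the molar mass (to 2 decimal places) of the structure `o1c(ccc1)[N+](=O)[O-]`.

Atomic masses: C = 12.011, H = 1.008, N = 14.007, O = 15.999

Molecular formula: C4H3NO3.
M = 4×12.011 + 3×1.008 + 1×14.007 + 3×15.999 = 113.07 g/mol.

113.07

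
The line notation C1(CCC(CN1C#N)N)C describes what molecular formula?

Heavy atoms from the SMILES: 7 C, 3 N.
Implicit hydrogens by atom environment:
  3 × C: 2 H each → 6
  2 × C: 1 H each → 2
  2 × N: no H
  1 × C: 3 H
  1 × C: no H
  1 × N: 2 H
  Total hydrogens = 13.
Molecular formula: C7H13N3

C7H13N3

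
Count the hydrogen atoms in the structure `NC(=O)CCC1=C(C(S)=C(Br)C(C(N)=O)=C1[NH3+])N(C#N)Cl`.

12

Hydrogens are implicit in SMILES; fill each atom to its normal valence:
  6 × C (aromatic): no H
  3 × C: no H
  2 × C: 2 H each → 4
  2 × N: 2 H each → 4
  2 × N: no H
  2 × O: no H
  1 × Br: no H
  1 × Cl: no H
  1 × N (charge +1): 3 H
  1 × S: 1 H
  Total hydrogens = 12.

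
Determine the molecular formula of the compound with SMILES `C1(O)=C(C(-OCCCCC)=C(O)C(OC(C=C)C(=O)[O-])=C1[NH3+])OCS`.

C16H23NO7S

Heavy atoms from the SMILES: 16 C, 1 N, 7 O, 1 S.
Implicit hydrogens by atom environment:
  6 × C: 2 H each → 12
  6 × C (aromatic): no H
  4 × O: no H
  2 × C: 1 H each → 2
  2 × O: 1 H each → 2
  1 × C: 3 H
  1 × C: no H
  1 × N (charge +1): 3 H
  1 × O (charge -1): no H
  1 × S: 1 H
  Total hydrogens = 23.
Molecular formula: C16H23NO7S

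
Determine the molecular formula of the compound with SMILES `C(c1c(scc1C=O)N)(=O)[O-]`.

Heavy atoms from the SMILES: 6 C, 1 N, 3 O, 1 S.
Implicit hydrogens by atom environment:
  3 × C (aromatic): no H
  2 × O: no H
  1 × C (aromatic): 1 H
  1 × C: 1 H
  1 × C: no H
  1 × N: 2 H
  1 × O (charge -1): no H
  1 × S (aromatic): no H
  Total hydrogens = 4.
Net charge -1.
Molecular formula: C6H4NO3S-

C6H4NO3S-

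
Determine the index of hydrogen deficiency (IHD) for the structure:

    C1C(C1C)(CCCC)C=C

Molecular formula from the SMILES: C10H18.
DoU = (2C + 2 + N − H − X)/2 = (2·10 + 2 + 0 − 18 − 0)/2 = 4/2 = 2.
(Structurally: 1 ring(s) + 1 π bond(s) = 2.)

2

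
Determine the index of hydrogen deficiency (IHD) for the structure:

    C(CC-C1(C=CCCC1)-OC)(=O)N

3

Molecular formula from the SMILES: C10H17NO2.
DoU = (2C + 2 + N − H − X)/2 = (2·10 + 2 + 1 − 17 − 0)/2 = 6/2 = 3.
(Structurally: 1 ring(s) + 2 π bond(s) = 3.)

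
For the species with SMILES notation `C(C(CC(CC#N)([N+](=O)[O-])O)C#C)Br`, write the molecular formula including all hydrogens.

Heavy atoms from the SMILES: 1 Br, 8 C, 2 N, 3 O.
Implicit hydrogens by atom environment:
  3 × C: 2 H each → 6
  3 × C: no H
  2 × C: 1 H each → 2
  1 × Br: no H
  1 × N: no H
  1 × N (charge +1): no H
  1 × O: 1 H
  1 × O: no H
  1 × O (charge -1): no H
  Total hydrogens = 9.
Molecular formula: C8H9BrN2O3

C8H9BrN2O3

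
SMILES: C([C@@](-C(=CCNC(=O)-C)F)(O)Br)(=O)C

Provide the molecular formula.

C8H11BrFNO3

Heavy atoms from the SMILES: 1 Br, 8 C, 1 F, 1 N, 3 O.
Implicit hydrogens by atom environment:
  4 × C: no H
  2 × C: 3 H each → 6
  2 × O: no H
  1 × Br: no H
  1 × C: 2 H
  1 × C: 1 H
  1 × F: no H
  1 × N: 1 H
  1 × O: 1 H
  Total hydrogens = 11.
Molecular formula: C8H11BrFNO3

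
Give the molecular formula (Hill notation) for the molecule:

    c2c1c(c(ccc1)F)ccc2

Heavy atoms from the SMILES: 10 C, 1 F.
Implicit hydrogens by atom environment:
  7 × C (aromatic): 1 H each → 7
  3 × C (aromatic): no H
  1 × F: no H
  Total hydrogens = 7.
Molecular formula: C10H7F

C10H7F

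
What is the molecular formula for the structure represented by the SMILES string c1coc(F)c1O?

C4H3FO2

Heavy atoms from the SMILES: 4 C, 1 F, 2 O.
Implicit hydrogens by atom environment:
  2 × C (aromatic): 1 H each → 2
  2 × C (aromatic): no H
  1 × F: no H
  1 × O: 1 H
  1 × O (aromatic): no H
  Total hydrogens = 3.
Molecular formula: C4H3FO2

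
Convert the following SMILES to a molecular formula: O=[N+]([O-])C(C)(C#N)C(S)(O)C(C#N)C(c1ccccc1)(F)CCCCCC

C19H24FN3O3S

Heavy atoms from the SMILES: 19 C, 1 F, 3 N, 3 O, 1 S.
Implicit hydrogens by atom environment:
  5 × C: 2 H each → 10
  5 × C (aromatic): 1 H each → 5
  5 × C: no H
  2 × C: 3 H each → 6
  2 × N: no H
  1 × C: 1 H
  1 × C (aromatic): no H
  1 × F: no H
  1 × N (charge +1): no H
  1 × O: 1 H
  1 × O: no H
  1 × O (charge -1): no H
  1 × S: 1 H
  Total hydrogens = 24.
Molecular formula: C19H24FN3O3S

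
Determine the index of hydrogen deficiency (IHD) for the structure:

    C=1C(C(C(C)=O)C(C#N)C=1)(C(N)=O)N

6

Molecular formula from the SMILES: C9H11N3O2.
DoU = (2C + 2 + N − H − X)/2 = (2·9 + 2 + 3 − 11 − 0)/2 = 12/2 = 6.
(Structurally: 1 ring(s) + 5 π bond(s) = 6.)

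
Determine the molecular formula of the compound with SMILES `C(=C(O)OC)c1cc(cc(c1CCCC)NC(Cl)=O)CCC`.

Heavy atoms from the SMILES: 17 C, 1 Cl, 1 N, 3 O.
Implicit hydrogens by atom environment:
  5 × C: 2 H each → 10
  4 × C (aromatic): no H
  3 × C: 3 H each → 9
  2 × C (aromatic): 1 H each → 2
  2 × C: no H
  2 × O: no H
  1 × C: 1 H
  1 × Cl: no H
  1 × N: 1 H
  1 × O: 1 H
  Total hydrogens = 24.
Molecular formula: C17H24ClNO3

C17H24ClNO3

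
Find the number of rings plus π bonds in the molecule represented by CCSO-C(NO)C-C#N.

Molecular formula from the SMILES: C5H10N2O2S.
DoU = (2C + 2 + N − H − X)/2 = (2·5 + 2 + 2 − 10 − 0)/2 = 4/2 = 2.
(Structurally: 0 ring(s) + 2 π bond(s) = 2.)

2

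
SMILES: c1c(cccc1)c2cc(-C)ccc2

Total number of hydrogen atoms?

Hydrogens are implicit in SMILES; fill each atom to its normal valence:
  9 × C (aromatic): 1 H each → 9
  3 × C (aromatic): no H
  1 × C: 3 H
  Total hydrogens = 12.

12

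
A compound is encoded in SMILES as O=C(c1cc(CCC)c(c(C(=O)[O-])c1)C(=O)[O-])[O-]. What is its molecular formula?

[C12H9O6]3-

Heavy atoms from the SMILES: 12 C, 6 O.
Implicit hydrogens by atom environment:
  4 × C (aromatic): no H
  3 × C: no H
  3 × O: no H
  3 × O (charge -1): no H
  2 × C: 2 H each → 4
  2 × C (aromatic): 1 H each → 2
  1 × C: 3 H
  Total hydrogens = 9.
Net charge -3.
Molecular formula: [C12H9O6]3-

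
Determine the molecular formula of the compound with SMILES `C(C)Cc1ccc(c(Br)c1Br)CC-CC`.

C13H18Br2

Heavy atoms from the SMILES: 2 Br, 13 C.
Implicit hydrogens by atom environment:
  5 × C: 2 H each → 10
  4 × C (aromatic): no H
  2 × Br: no H
  2 × C: 3 H each → 6
  2 × C (aromatic): 1 H each → 2
  Total hydrogens = 18.
Molecular formula: C13H18Br2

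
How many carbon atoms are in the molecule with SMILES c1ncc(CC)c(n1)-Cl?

6

The symbol for carbon appears 6 times in the SMILES. Lowercase c denotes aromatic carbon and counts toward C.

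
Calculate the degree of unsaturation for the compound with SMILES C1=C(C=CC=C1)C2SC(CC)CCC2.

5

Molecular formula from the SMILES: C13H18S.
DoU = (2C + 2 + N − H − X)/2 = (2·13 + 2 + 0 − 18 − 0)/2 = 10/2 = 5.
(Structurally: 2 ring(s) + 3 π bond(s) = 5.)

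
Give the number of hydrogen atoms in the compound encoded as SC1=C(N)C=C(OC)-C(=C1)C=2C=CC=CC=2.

13

Hydrogens are implicit in SMILES; fill each atom to its normal valence:
  7 × C (aromatic): 1 H each → 7
  5 × C (aromatic): no H
  1 × C: 3 H
  1 × N: 2 H
  1 × O: no H
  1 × S: 1 H
  Total hydrogens = 13.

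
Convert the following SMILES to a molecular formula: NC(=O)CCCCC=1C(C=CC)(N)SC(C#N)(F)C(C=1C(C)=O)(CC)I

C18H25FIN3O2S

Heavy atoms from the SMILES: 18 C, 1 F, 1 I, 3 N, 2 O, 1 S.
Implicit hydrogens by atom environment:
  8 × C: no H
  5 × C: 2 H each → 10
  3 × C: 3 H each → 9
  2 × C: 1 H each → 2
  2 × N: 2 H each → 4
  2 × O: no H
  1 × F: no H
  1 × I: no H
  1 × N: no H
  1 × S: no H
  Total hydrogens = 25.
Molecular formula: C18H25FIN3O2S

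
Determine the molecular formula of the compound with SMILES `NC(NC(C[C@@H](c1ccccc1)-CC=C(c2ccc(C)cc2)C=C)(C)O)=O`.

Heavy atoms from the SMILES: 23 C, 2 N, 2 O.
Implicit hydrogens by atom environment:
  9 × C (aromatic): 1 H each → 9
  3 × C: 2 H each → 6
  3 × C: 1 H each → 3
  3 × C: no H
  3 × C (aromatic): no H
  2 × C: 3 H each → 6
  1 × N: 2 H
  1 × N: 1 H
  1 × O: 1 H
  1 × O: no H
  Total hydrogens = 28.
Molecular formula: C23H28N2O2

C23H28N2O2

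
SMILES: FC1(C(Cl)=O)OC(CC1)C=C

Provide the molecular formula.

C7H8ClFO2

Heavy atoms from the SMILES: 7 C, 1 Cl, 1 F, 2 O.
Implicit hydrogens by atom environment:
  3 × C: 2 H each → 6
  2 × C: 1 H each → 2
  2 × C: no H
  2 × O: no H
  1 × Cl: no H
  1 × F: no H
  Total hydrogens = 8.
Molecular formula: C7H8ClFO2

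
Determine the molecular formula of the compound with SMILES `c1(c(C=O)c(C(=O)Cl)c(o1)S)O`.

Heavy atoms from the SMILES: 6 C, 1 Cl, 4 O, 1 S.
Implicit hydrogens by atom environment:
  4 × C (aromatic): no H
  2 × O: no H
  1 × C: 1 H
  1 × C: no H
  1 × Cl: no H
  1 × O: 1 H
  1 × O (aromatic): no H
  1 × S: 1 H
  Total hydrogens = 3.
Molecular formula: C6H3ClO4S

C6H3ClO4S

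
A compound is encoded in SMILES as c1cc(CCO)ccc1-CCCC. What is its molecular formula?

C12H18O

Heavy atoms from the SMILES: 12 C, 1 O.
Implicit hydrogens by atom environment:
  5 × C: 2 H each → 10
  4 × C (aromatic): 1 H each → 4
  2 × C (aromatic): no H
  1 × C: 3 H
  1 × O: 1 H
  Total hydrogens = 18.
Molecular formula: C12H18O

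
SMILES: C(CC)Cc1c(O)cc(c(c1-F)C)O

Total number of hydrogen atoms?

15

Hydrogens are implicit in SMILES; fill each atom to its normal valence:
  5 × C (aromatic): no H
  3 × C: 2 H each → 6
  2 × C: 3 H each → 6
  2 × O: 1 H each → 2
  1 × C (aromatic): 1 H
  1 × F: no H
  Total hydrogens = 15.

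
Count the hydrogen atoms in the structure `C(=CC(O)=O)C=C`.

6

Hydrogens are implicit in SMILES; fill each atom to its normal valence:
  3 × C: 1 H each → 3
  1 × C: 2 H
  1 × C: no H
  1 × O: 1 H
  1 × O: no H
  Total hydrogens = 6.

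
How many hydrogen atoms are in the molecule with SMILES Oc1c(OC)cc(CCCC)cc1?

Hydrogens are implicit in SMILES; fill each atom to its normal valence:
  3 × C: 2 H each → 6
  3 × C (aromatic): 1 H each → 3
  3 × C (aromatic): no H
  2 × C: 3 H each → 6
  1 × O: 1 H
  1 × O: no H
  Total hydrogens = 16.

16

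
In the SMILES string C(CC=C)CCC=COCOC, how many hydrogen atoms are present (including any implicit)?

18

Hydrogens are implicit in SMILES; fill each atom to its normal valence:
  6 × C: 2 H each → 12
  3 × C: 1 H each → 3
  2 × O: no H
  1 × C: 3 H
  Total hydrogens = 18.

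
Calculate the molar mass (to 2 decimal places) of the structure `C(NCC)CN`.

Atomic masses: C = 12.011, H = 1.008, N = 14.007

88.15

Molecular formula: C4H12N2.
M = 4×12.011 + 12×1.008 + 2×14.007 = 88.15 g/mol.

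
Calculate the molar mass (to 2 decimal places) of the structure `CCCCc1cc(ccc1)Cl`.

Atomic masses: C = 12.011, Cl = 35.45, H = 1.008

168.66

Molecular formula: C10H13Cl.
M = 10×12.011 + 1×35.45 + 13×1.008 = 168.66 g/mol.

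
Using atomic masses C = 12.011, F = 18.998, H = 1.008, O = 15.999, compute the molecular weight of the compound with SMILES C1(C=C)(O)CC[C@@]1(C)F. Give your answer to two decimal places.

Molecular formula: C7H11FO.
M = 7×12.011 + 1×18.998 + 11×1.008 + 1×15.999 = 130.16 g/mol.

130.16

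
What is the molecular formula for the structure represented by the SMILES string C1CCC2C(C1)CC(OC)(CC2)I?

C11H19IO

Heavy atoms from the SMILES: 11 C, 1 I, 1 O.
Implicit hydrogens by atom environment:
  7 × C: 2 H each → 14
  2 × C: 1 H each → 2
  1 × C: 3 H
  1 × C: no H
  1 × I: no H
  1 × O: no H
  Total hydrogens = 19.
Molecular formula: C11H19IO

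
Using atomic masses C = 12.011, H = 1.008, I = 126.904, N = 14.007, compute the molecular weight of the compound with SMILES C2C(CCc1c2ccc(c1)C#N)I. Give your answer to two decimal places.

283.11

Molecular formula: C11H10IN.
M = 11×12.011 + 10×1.008 + 1×126.904 + 1×14.007 = 283.11 g/mol.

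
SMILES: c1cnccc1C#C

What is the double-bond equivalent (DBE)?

Molecular formula from the SMILES: C7H5N.
DoU = (2C + 2 + N − H − X)/2 = (2·7 + 2 + 1 − 5 − 0)/2 = 12/2 = 6.
(Structurally: 1 ring(s) + 5 π bond(s) = 6.)

6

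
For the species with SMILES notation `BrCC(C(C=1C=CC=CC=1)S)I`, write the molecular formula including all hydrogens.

C9H10BrIS

Heavy atoms from the SMILES: 1 Br, 9 C, 1 I, 1 S.
Implicit hydrogens by atom environment:
  5 × C (aromatic): 1 H each → 5
  2 × C: 1 H each → 2
  1 × Br: no H
  1 × C: 2 H
  1 × C (aromatic): no H
  1 × I: no H
  1 × S: 1 H
  Total hydrogens = 10.
Molecular formula: C9H10BrIS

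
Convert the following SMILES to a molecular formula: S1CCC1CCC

Heavy atoms from the SMILES: 6 C, 1 S.
Implicit hydrogens by atom environment:
  4 × C: 2 H each → 8
  1 × C: 3 H
  1 × C: 1 H
  1 × S: no H
  Total hydrogens = 12.
Molecular formula: C6H12S

C6H12S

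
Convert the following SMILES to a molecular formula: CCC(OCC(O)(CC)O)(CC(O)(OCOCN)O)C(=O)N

C12H26N2O8

Heavy atoms from the SMILES: 12 C, 2 N, 8 O.
Implicit hydrogens by atom environment:
  6 × C: 2 H each → 12
  4 × C: no H
  4 × O: 1 H each → 4
  4 × O: no H
  2 × C: 3 H each → 6
  2 × N: 2 H each → 4
  Total hydrogens = 26.
Molecular formula: C12H26N2O8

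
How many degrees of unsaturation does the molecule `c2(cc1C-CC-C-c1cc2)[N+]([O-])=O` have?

6

Molecular formula from the SMILES: C10H11NO2.
DoU = (2C + 2 + N − H − X)/2 = (2·10 + 2 + 1 − 11 − 0)/2 = 12/2 = 6.
(Structurally: 2 ring(s) + 4 π bond(s) = 6.)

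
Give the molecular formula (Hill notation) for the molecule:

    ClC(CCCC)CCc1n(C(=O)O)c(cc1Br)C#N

Heavy atoms from the SMILES: 1 Br, 13 C, 1 Cl, 2 N, 2 O.
Implicit hydrogens by atom environment:
  5 × C: 2 H each → 10
  3 × C (aromatic): no H
  2 × C: no H
  1 × Br: no H
  1 × C: 3 H
  1 × C (aromatic): 1 H
  1 × C: 1 H
  1 × Cl: no H
  1 × N (aromatic): no H
  1 × N: no H
  1 × O: 1 H
  1 × O: no H
  Total hydrogens = 16.
Molecular formula: C13H16BrClN2O2

C13H16BrClN2O2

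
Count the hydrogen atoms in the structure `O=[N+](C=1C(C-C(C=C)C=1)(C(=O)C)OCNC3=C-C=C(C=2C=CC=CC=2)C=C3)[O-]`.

22

Hydrogens are implicit in SMILES; fill each atom to its normal valence:
  9 × C (aromatic): 1 H each → 9
  3 × C: 2 H each → 6
  3 × C: 1 H each → 3
  3 × C: no H
  3 × C (aromatic): no H
  3 × O: no H
  1 × C: 3 H
  1 × N: 1 H
  1 × N (charge +1): no H
  1 × O (charge -1): no H
  Total hydrogens = 22.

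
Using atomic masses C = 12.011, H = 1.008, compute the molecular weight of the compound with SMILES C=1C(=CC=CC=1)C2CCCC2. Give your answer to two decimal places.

Molecular formula: C11H14.
M = 11×12.011 + 14×1.008 = 146.23 g/mol.

146.23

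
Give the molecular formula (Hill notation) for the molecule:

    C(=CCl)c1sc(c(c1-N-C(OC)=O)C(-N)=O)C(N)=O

C10H10ClN3O4S

Heavy atoms from the SMILES: 10 C, 1 Cl, 3 N, 4 O, 1 S.
Implicit hydrogens by atom environment:
  4 × C (aromatic): no H
  4 × O: no H
  3 × C: no H
  2 × C: 1 H each → 2
  2 × N: 2 H each → 4
  1 × C: 3 H
  1 × Cl: no H
  1 × N: 1 H
  1 × S (aromatic): no H
  Total hydrogens = 10.
Molecular formula: C10H10ClN3O4S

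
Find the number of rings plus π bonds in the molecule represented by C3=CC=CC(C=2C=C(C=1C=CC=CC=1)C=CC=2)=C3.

Molecular formula from the SMILES: C18H14.
DoU = (2C + 2 + N − H − X)/2 = (2·18 + 2 + 0 − 14 − 0)/2 = 24/2 = 12.
(Structurally: 3 ring(s) + 9 π bond(s) = 12.)

12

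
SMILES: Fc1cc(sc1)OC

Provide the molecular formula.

Heavy atoms from the SMILES: 5 C, 1 F, 1 O, 1 S.
Implicit hydrogens by atom environment:
  2 × C (aromatic): 1 H each → 2
  2 × C (aromatic): no H
  1 × C: 3 H
  1 × F: no H
  1 × O: no H
  1 × S (aromatic): no H
  Total hydrogens = 5.
Molecular formula: C5H5FOS

C5H5FOS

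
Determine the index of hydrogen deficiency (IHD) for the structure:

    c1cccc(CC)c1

Molecular formula from the SMILES: C8H10.
DoU = (2C + 2 + N − H − X)/2 = (2·8 + 2 + 0 − 10 − 0)/2 = 8/2 = 4.
(Structurally: 1 ring(s) + 3 π bond(s) = 4.)

4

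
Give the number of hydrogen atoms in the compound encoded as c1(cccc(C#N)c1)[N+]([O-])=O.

4

Hydrogens are implicit in SMILES; fill each atom to its normal valence:
  4 × C (aromatic): 1 H each → 4
  2 × C (aromatic): no H
  1 × C: no H
  1 × N: no H
  1 × N (charge +1): no H
  1 × O: no H
  1 × O (charge -1): no H
  Total hydrogens = 4.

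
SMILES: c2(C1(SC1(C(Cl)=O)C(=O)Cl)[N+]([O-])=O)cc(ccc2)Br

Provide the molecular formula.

Heavy atoms from the SMILES: 1 Br, 10 C, 2 Cl, 1 N, 4 O, 1 S.
Implicit hydrogens by atom environment:
  4 × C (aromatic): 1 H each → 4
  4 × C: no H
  3 × O: no H
  2 × C (aromatic): no H
  2 × Cl: no H
  1 × Br: no H
  1 × N (charge +1): no H
  1 × O (charge -1): no H
  1 × S: no H
  Total hydrogens = 4.
Molecular formula: C10H4BrCl2NO4S

C10H4BrCl2NO4S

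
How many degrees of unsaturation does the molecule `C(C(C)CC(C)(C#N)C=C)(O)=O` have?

Molecular formula from the SMILES: C9H13NO2.
DoU = (2C + 2 + N − H − X)/2 = (2·9 + 2 + 1 − 13 − 0)/2 = 8/2 = 4.
(Structurally: 0 ring(s) + 4 π bond(s) = 4.)

4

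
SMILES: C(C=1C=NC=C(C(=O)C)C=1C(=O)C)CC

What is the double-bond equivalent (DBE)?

Molecular formula from the SMILES: C12H15NO2.
DoU = (2C + 2 + N − H − X)/2 = (2·12 + 2 + 1 − 15 − 0)/2 = 12/2 = 6.
(Structurally: 1 ring(s) + 5 π bond(s) = 6.)

6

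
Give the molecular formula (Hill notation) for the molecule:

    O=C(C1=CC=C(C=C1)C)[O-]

C8H7O2-

Heavy atoms from the SMILES: 8 C, 2 O.
Implicit hydrogens by atom environment:
  4 × C (aromatic): 1 H each → 4
  2 × C (aromatic): no H
  1 × C: 3 H
  1 × C: no H
  1 × O: no H
  1 × O (charge -1): no H
  Total hydrogens = 7.
Net charge -1.
Molecular formula: C8H7O2-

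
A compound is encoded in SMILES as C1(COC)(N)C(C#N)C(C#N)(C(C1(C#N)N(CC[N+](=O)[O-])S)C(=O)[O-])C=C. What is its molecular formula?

C15H17N6O5S-

Heavy atoms from the SMILES: 15 C, 6 N, 5 O, 1 S.
Implicit hydrogens by atom environment:
  7 × C: no H
  4 × C: 2 H each → 8
  4 × N: no H
  3 × C: 1 H each → 3
  3 × O: no H
  2 × O (charge -1): no H
  1 × C: 3 H
  1 × N: 2 H
  1 × N (charge +1): no H
  1 × S: 1 H
  Total hydrogens = 17.
Net charge -1.
Molecular formula: C15H17N6O5S-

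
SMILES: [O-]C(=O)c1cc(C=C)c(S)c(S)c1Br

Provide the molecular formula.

C9H6BrO2S2-

Heavy atoms from the SMILES: 1 Br, 9 C, 2 O, 2 S.
Implicit hydrogens by atom environment:
  5 × C (aromatic): no H
  2 × S: 1 H each → 2
  1 × Br: no H
  1 × C: 2 H
  1 × C (aromatic): 1 H
  1 × C: 1 H
  1 × C: no H
  1 × O: no H
  1 × O (charge -1): no H
  Total hydrogens = 6.
Net charge -1.
Molecular formula: C9H6BrO2S2-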